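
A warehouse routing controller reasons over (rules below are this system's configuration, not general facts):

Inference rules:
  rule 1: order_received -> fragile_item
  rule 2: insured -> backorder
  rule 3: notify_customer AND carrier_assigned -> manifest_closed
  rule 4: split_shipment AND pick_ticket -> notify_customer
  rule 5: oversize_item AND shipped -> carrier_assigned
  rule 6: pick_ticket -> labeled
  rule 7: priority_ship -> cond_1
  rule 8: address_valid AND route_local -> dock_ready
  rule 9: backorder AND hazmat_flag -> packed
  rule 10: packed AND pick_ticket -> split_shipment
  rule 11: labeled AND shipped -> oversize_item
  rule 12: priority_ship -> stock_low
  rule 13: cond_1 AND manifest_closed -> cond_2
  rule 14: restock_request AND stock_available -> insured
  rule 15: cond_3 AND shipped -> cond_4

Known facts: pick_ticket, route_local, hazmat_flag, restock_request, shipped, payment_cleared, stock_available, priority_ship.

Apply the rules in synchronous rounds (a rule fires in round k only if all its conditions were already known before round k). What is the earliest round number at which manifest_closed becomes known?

Round 1: rule 6 [pick_ticket -> labeled]; rule 7 [priority_ship -> cond_1]; rule 12 [priority_ship -> stock_low]; rule 14 [restock_request AND stock_available -> insured]. New: labeled, cond_1, stock_low, insured.
Round 2: rule 2 [insured -> backorder]; rule 11 [labeled AND shipped -> oversize_item]. New: backorder, oversize_item.
Round 3: rule 5 [oversize_item AND shipped -> carrier_assigned]; rule 9 [backorder AND hazmat_flag -> packed]. New: carrier_assigned, packed.
Round 4: rule 10 [packed AND pick_ticket -> split_shipment]. New: split_shipment.
Round 5: rule 4 [split_shipment AND pick_ticket -> notify_customer]. New: notify_customer.
Round 6: rule 3 [notify_customer AND carrier_assigned -> manifest_closed]. New: manifest_closed.
manifest_closed first appears in round 6.

6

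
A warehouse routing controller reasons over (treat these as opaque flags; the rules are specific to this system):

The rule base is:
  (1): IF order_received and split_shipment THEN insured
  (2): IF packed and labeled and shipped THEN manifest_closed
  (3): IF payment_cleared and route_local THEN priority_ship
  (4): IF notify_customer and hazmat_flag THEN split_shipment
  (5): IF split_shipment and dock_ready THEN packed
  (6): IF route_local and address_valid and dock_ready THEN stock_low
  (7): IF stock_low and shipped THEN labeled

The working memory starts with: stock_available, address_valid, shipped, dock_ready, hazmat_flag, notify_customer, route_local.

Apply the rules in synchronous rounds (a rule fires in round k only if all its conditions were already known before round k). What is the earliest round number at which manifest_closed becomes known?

3

[1] (4) [IF notify_customer and hazmat_flag THEN split_shipment]; (6) [IF route_local and address_valid and dock_ready THEN stock_low]. ⇒ new: split_shipment, stock_low.
[2] (5) [IF split_shipment and dock_ready THEN packed]; (7) [IF stock_low and shipped THEN labeled]. ⇒ new: packed, labeled.
[3] (2) [IF packed and labeled and shipped THEN manifest_closed]. ⇒ new: manifest_closed.
manifest_closed first appears in round 3.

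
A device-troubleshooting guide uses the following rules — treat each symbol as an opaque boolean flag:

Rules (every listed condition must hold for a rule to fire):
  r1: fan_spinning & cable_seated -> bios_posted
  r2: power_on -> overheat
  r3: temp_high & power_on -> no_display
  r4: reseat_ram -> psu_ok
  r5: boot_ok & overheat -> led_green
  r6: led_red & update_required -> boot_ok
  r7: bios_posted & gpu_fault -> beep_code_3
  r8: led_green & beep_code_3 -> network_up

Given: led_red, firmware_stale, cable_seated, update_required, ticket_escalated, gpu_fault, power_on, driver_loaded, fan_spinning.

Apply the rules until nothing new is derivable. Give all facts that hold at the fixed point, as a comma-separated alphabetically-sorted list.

Round 1 fires r1, r2, r6, giving bios_posted, overheat, boot_ok.
Round 2 fires r5, r7, giving led_green, beep_code_3.
Round 3 fires r8, giving network_up.

beep_code_3, bios_posted, boot_ok, cable_seated, driver_loaded, fan_spinning, firmware_stale, gpu_fault, led_green, led_red, network_up, overheat, power_on, ticket_escalated, update_required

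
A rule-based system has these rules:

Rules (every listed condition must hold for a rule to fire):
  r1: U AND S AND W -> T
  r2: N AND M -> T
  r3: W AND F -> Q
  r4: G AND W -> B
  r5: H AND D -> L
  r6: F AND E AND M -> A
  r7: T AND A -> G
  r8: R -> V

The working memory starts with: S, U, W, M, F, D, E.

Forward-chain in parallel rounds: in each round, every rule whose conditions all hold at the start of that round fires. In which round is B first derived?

3

[1] r1 [U AND S AND W -> T]; r3 [W AND F -> Q]; r6 [F AND E AND M -> A]. ⇒ new: T, Q, A.
[2] r7 [T AND A -> G]. ⇒ new: G.
[3] r4 [G AND W -> B]. ⇒ new: B.
B first appears in round 3.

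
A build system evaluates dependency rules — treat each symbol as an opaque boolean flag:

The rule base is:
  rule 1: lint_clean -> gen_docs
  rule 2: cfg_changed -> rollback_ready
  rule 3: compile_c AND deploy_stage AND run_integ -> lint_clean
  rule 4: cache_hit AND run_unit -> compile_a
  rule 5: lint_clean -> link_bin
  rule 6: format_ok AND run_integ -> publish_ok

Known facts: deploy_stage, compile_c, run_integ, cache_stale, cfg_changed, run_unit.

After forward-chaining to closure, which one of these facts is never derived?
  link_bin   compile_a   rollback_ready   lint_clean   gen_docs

Round 1: rule 2 [cfg_changed -> rollback_ready]; rule 3 [compile_c AND deploy_stage AND run_integ -> lint_clean]. New: rollback_ready, lint_clean.
Round 2: rule 1 [lint_clean -> gen_docs]; rule 5 [lint_clean -> link_bin]. New: gen_docs, link_bin.
Derived: lint_clean (round 1), rollback_ready (round 1), link_bin (round 2), gen_docs (round 2). compile_a never appears in any round.

compile_a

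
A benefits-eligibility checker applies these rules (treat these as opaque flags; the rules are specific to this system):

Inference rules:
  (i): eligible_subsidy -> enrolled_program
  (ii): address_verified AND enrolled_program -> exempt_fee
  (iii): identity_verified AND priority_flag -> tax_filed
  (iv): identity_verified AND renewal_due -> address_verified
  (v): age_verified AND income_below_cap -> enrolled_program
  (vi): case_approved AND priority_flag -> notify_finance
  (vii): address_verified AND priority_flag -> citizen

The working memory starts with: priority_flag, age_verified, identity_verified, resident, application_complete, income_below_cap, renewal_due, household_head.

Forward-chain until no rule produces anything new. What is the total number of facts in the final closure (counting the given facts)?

13

Round 1: (iii) [identity_verified AND priority_flag -> tax_filed]; (iv) [identity_verified AND renewal_due -> address_verified]; (v) [age_verified AND income_below_cap -> enrolled_program]. New: tax_filed, address_verified, enrolled_program.
Round 2: (ii) [address_verified AND enrolled_program -> exempt_fee]; (vii) [address_verified AND priority_flag -> citizen]. New: exempt_fee, citizen.
Closure: {address_verified, age_verified, application_complete, citizen, enrolled_program, exempt_fee, household_head, identity_verified, income_below_cap, priority_flag, renewal_due, resident, tax_filed} — 13 facts.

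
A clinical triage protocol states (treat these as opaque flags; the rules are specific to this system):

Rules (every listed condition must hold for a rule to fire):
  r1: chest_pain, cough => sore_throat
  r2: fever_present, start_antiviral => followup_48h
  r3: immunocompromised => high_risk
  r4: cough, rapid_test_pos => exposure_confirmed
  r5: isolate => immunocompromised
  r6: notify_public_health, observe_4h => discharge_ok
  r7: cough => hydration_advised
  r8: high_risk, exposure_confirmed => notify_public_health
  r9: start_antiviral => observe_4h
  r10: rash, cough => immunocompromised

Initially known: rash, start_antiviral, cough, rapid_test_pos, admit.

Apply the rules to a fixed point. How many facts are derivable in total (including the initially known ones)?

Round 1 — r4, r7, r9, r10, derive exposure_confirmed, hydration_advised, observe_4h, immunocompromised.
Round 2 — r3, derive high_risk.
Round 3 — r8, derive notify_public_health.
Round 4 — r6, derive discharge_ok.
Closure: {admit, cough, discharge_ok, exposure_confirmed, high_risk, hydration_advised, immunocompromised, notify_public_health, observe_4h, rapid_test_pos, rash, start_antiviral} — 12 facts.

12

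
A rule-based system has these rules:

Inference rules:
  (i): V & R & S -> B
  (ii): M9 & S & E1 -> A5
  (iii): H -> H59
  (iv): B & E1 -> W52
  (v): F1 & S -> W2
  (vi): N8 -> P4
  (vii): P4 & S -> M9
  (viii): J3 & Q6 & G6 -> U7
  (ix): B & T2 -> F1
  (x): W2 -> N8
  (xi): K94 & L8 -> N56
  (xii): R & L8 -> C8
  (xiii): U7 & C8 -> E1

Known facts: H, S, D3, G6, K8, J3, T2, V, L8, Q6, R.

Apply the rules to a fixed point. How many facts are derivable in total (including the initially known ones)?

23

Round 1: (i) [V & R & S -> B]; (iii) [H -> H59]; (viii) [J3 & Q6 & G6 -> U7]; (xii) [R & L8 -> C8]. Adds B, H59, U7, C8.
Round 2: (ix) [B & T2 -> F1]; (xiii) [U7 & C8 -> E1]. Adds F1, E1.
Round 3: (iv) [B & E1 -> W52]; (v) [F1 & S -> W2]. Adds W52, W2.
Round 4: (x) [W2 -> N8]. Adds N8.
Round 5: (vi) [N8 -> P4]. Adds P4.
Round 6: (vii) [P4 & S -> M9]. Adds M9.
Round 7: (ii) [M9 & S & E1 -> A5]. Adds A5.
Closure: {A5, B, C8, D3, E1, F1, G6, H, H59, J3, K8, L8, M9, N8, P4, Q6, R, S, T2, U7, V, W2, W52} — 23 facts.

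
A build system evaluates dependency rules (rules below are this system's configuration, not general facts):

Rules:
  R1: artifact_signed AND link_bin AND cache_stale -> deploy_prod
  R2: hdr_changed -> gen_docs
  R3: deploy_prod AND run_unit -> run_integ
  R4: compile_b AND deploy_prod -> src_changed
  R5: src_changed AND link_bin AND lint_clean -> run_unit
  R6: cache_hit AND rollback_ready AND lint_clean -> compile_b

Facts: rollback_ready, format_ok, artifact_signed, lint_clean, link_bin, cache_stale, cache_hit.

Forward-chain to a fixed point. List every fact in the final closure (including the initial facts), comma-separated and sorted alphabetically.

artifact_signed, cache_hit, cache_stale, compile_b, deploy_prod, format_ok, link_bin, lint_clean, rollback_ready, run_integ, run_unit, src_changed

Round 1 fires R1, R6, giving deploy_prod, compile_b.
Round 2 fires R4, giving src_changed.
Round 3 fires R5, giving run_unit.
Round 4 fires R3, giving run_integ.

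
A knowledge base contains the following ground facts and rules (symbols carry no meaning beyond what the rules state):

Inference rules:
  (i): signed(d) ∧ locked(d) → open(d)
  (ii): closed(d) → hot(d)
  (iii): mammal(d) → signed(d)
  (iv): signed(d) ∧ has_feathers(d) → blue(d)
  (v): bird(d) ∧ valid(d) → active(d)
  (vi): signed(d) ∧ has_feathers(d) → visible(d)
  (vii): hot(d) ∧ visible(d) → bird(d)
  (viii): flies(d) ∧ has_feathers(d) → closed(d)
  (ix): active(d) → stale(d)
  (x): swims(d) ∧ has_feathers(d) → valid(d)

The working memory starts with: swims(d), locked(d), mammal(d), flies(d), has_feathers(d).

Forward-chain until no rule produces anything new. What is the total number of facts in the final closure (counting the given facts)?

Round 1: (iii) [mammal(d) → signed(d)]; (viii) [flies(d) ∧ has_feathers(d) → closed(d)]; (x) [swims(d) ∧ has_feathers(d) → valid(d)]. New: signed(d), closed(d), valid(d).
Round 2: (i) [signed(d) ∧ locked(d) → open(d)]; (ii) [closed(d) → hot(d)]; (iv) [signed(d) ∧ has_feathers(d) → blue(d)]; (vi) [signed(d) ∧ has_feathers(d) → visible(d)]. New: open(d), hot(d), blue(d), visible(d).
Round 3: (vii) [hot(d) ∧ visible(d) → bird(d)]. New: bird(d).
Round 4: (v) [bird(d) ∧ valid(d) → active(d)]. New: active(d).
Round 5: (ix) [active(d) → stale(d)]. New: stale(d).
Closure: {active(d), bird(d), blue(d), closed(d), flies(d), has_feathers(d), hot(d), locked(d), mammal(d), open(d), signed(d), stale(d), swims(d), valid(d), visible(d)} — 15 facts.

15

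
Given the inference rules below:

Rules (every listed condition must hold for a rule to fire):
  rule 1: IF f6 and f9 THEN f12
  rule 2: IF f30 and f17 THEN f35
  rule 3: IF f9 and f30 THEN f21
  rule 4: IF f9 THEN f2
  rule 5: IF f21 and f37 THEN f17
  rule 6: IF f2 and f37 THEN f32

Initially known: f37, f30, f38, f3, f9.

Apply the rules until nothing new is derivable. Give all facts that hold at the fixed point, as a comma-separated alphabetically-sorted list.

f17, f2, f21, f3, f30, f32, f35, f37, f38, f9

Round 1: rule 3 [IF f9 and f30 THEN f21]; rule 4 [IF f9 THEN f2]. Adds f21, f2.
Round 2: rule 5 [IF f21 and f37 THEN f17]; rule 6 [IF f2 and f37 THEN f32]. Adds f17, f32.
Round 3: rule 2 [IF f30 and f17 THEN f35]. Adds f35.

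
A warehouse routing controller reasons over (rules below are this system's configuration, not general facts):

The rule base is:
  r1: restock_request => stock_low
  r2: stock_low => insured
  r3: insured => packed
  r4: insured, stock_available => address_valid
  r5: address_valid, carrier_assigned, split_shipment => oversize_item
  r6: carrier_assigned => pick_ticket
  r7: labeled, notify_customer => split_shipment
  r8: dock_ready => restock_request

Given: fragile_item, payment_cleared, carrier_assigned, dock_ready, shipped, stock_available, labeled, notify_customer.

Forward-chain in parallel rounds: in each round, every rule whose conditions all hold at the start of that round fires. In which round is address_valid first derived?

4

[1] r6 [carrier_assigned => pick_ticket]; r7 [labeled, notify_customer => split_shipment]; r8 [dock_ready => restock_request]. ⇒ new: pick_ticket, split_shipment, restock_request.
[2] r1 [restock_request => stock_low]. ⇒ new: stock_low.
[3] r2 [stock_low => insured]. ⇒ new: insured.
[4] r3 [insured => packed]; r4 [insured, stock_available => address_valid]. ⇒ new: packed, address_valid.
address_valid first appears in round 4.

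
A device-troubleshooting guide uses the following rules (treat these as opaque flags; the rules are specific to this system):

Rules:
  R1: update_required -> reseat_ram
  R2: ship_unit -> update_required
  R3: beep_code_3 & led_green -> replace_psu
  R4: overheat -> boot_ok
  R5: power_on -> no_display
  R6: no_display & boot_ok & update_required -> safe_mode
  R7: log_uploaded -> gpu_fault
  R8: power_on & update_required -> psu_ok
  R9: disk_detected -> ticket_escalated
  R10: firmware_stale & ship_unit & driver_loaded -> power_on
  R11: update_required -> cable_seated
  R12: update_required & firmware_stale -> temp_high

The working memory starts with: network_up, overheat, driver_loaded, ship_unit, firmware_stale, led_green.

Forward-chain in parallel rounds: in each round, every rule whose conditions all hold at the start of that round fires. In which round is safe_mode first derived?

Round 1: R2 [ship_unit -> update_required]; R4 [overheat -> boot_ok]; R10 [firmware_stale & ship_unit & driver_loaded -> power_on]. New: update_required, boot_ok, power_on.
Round 2: R1 [update_required -> reseat_ram]; R5 [power_on -> no_display]; R8 [power_on & update_required -> psu_ok]; R11 [update_required -> cable_seated]; R12 [update_required & firmware_stale -> temp_high]. New: reseat_ram, no_display, psu_ok, cable_seated, temp_high.
Round 3: R6 [no_display & boot_ok & update_required -> safe_mode]. New: safe_mode.
safe_mode first appears in round 3.

3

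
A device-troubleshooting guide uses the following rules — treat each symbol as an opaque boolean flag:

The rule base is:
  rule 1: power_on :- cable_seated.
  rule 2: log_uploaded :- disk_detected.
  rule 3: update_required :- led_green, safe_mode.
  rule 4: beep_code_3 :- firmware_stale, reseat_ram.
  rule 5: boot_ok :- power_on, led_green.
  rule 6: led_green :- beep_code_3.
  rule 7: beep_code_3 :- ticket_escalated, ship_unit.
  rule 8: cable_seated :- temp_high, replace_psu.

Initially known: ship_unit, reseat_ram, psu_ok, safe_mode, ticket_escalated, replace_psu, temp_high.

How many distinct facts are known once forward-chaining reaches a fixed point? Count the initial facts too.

13

Round 1 — rule 7, rule 8, derive beep_code_3, cable_seated.
Round 2 — rule 1, rule 6, derive power_on, led_green.
Round 3 — rule 3, rule 5, derive update_required, boot_ok.
Closure: {beep_code_3, boot_ok, cable_seated, led_green, power_on, psu_ok, replace_psu, reseat_ram, safe_mode, ship_unit, temp_high, ticket_escalated, update_required} — 13 facts.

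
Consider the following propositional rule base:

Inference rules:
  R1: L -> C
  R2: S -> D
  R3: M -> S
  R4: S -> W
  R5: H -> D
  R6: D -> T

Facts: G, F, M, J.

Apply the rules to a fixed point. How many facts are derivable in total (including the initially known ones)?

8

Round 1 fires R3, giving S.
Round 2 fires R2, R4, giving D, W.
Round 3 fires R6, giving T.
Closure: {D, F, G, J, M, S, T, W} — 8 facts.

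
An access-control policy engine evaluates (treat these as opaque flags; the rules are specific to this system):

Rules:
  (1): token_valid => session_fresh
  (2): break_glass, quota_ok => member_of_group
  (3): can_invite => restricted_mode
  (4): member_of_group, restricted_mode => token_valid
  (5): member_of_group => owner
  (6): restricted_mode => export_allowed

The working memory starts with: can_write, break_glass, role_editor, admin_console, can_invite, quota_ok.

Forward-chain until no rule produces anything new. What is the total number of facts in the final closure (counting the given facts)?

12

Round 1: (2) [break_glass, quota_ok => member_of_group]; (3) [can_invite => restricted_mode]. Adds member_of_group, restricted_mode.
Round 2: (4) [member_of_group, restricted_mode => token_valid]; (5) [member_of_group => owner]; (6) [restricted_mode => export_allowed]. Adds token_valid, owner, export_allowed.
Round 3: (1) [token_valid => session_fresh]. Adds session_fresh.
Closure: {admin_console, break_glass, can_invite, can_write, export_allowed, member_of_group, owner, quota_ok, restricted_mode, role_editor, session_fresh, token_valid} — 12 facts.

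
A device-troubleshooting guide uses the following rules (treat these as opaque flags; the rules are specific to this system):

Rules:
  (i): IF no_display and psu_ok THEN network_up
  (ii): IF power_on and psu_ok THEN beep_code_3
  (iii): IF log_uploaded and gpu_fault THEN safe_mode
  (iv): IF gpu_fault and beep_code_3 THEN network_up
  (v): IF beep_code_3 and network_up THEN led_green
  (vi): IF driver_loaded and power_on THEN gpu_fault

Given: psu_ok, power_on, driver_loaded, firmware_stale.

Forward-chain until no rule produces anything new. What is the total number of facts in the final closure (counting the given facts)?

8

Round 1 — (ii), (vi), derive beep_code_3, gpu_fault.
Round 2 — (iv), derive network_up.
Round 3 — (v), derive led_green.
Closure: {beep_code_3, driver_loaded, firmware_stale, gpu_fault, led_green, network_up, power_on, psu_ok} — 8 facts.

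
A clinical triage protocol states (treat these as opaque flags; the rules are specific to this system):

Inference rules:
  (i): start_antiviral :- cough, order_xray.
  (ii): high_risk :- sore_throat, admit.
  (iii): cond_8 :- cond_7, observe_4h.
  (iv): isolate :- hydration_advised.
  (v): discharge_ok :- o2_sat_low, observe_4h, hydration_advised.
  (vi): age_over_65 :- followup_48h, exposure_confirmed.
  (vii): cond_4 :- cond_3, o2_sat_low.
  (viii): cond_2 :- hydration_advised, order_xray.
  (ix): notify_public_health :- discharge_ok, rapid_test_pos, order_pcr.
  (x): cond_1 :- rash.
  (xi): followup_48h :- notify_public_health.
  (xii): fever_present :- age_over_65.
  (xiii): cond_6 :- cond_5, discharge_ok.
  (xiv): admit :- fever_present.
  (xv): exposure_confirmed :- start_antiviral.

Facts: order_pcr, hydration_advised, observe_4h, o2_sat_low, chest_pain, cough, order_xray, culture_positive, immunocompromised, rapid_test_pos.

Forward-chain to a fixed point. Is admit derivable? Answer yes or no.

yes

Round 1 fires (i), (iv), (v), (viii), giving start_antiviral, isolate, discharge_ok, cond_2.
Round 2 fires (ix), (xv), giving notify_public_health, exposure_confirmed.
Round 3 fires (xi), giving followup_48h.
Round 4 fires (vi), giving age_over_65.
Round 5 fires (xii), giving fever_present.
Round 6 fires (xiv), giving admit.
admit appears in round 6, so it is derivable.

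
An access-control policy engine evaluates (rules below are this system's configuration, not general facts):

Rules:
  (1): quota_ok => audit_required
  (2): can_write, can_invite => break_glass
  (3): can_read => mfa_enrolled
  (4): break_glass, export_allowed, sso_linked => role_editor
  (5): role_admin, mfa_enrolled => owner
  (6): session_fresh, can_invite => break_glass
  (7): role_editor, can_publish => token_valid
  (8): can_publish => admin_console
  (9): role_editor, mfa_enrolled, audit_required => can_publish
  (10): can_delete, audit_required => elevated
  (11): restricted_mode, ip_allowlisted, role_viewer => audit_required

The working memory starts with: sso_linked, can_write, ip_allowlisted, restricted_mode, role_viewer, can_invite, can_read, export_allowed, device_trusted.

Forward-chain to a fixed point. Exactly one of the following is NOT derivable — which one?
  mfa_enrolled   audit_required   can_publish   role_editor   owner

owner

Round 1: (2) [can_write, can_invite => break_glass]; (3) [can_read => mfa_enrolled]; (11) [restricted_mode, ip_allowlisted, role_viewer => audit_required]. Adds break_glass, mfa_enrolled, audit_required.
Round 2: (4) [break_glass, export_allowed, sso_linked => role_editor]. Adds role_editor.
Round 3: (9) [role_editor, mfa_enrolled, audit_required => can_publish]. Adds can_publish.
Round 4: (7) [role_editor, can_publish => token_valid]; (8) [can_publish => admin_console]. Adds token_valid, admin_console.
Derived: can_publish (round 3), audit_required (round 1), role_editor (round 2), mfa_enrolled (round 1). owner never appears in any round.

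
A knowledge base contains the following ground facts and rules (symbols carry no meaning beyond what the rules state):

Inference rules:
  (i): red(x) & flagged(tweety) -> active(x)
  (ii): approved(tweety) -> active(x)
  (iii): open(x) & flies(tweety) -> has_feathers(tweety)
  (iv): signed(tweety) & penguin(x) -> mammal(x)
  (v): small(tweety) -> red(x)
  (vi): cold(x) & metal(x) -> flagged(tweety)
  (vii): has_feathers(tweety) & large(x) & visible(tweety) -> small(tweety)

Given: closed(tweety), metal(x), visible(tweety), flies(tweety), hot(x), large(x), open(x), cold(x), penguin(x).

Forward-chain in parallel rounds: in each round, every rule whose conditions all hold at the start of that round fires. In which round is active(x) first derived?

4

Round 1: (iii) [open(x) & flies(tweety) -> has_feathers(tweety)]; (vi) [cold(x) & metal(x) -> flagged(tweety)]. New: has_feathers(tweety), flagged(tweety).
Round 2: (vii) [has_feathers(tweety) & large(x) & visible(tweety) -> small(tweety)]. New: small(tweety).
Round 3: (v) [small(tweety) -> red(x)]. New: red(x).
Round 4: (i) [red(x) & flagged(tweety) -> active(x)]. New: active(x).
active(x) first appears in round 4.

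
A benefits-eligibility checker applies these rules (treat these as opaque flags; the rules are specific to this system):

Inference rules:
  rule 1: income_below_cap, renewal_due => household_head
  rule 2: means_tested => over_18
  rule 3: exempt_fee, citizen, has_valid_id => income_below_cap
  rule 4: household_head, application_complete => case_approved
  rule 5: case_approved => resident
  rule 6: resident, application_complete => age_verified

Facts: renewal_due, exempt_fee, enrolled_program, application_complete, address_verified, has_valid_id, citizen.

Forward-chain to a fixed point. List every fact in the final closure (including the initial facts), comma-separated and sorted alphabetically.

Round 1: rule 3 [exempt_fee, citizen, has_valid_id => income_below_cap]. Adds income_below_cap.
Round 2: rule 1 [income_below_cap, renewal_due => household_head]. Adds household_head.
Round 3: rule 4 [household_head, application_complete => case_approved]. Adds case_approved.
Round 4: rule 5 [case_approved => resident]. Adds resident.
Round 5: rule 6 [resident, application_complete => age_verified]. Adds age_verified.

address_verified, age_verified, application_complete, case_approved, citizen, enrolled_program, exempt_fee, has_valid_id, household_head, income_below_cap, renewal_due, resident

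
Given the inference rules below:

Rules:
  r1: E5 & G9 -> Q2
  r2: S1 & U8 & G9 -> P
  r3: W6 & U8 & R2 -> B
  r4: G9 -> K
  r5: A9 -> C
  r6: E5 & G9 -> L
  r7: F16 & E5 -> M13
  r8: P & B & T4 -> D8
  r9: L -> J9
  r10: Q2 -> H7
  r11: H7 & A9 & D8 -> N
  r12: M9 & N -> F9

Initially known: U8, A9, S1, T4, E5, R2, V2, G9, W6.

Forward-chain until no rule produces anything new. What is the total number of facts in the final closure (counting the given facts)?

19

Round 1 fires r1, r2, r3, r4, r5, r6, giving Q2, P, B, K, C, L.
Round 2 fires r8, r9, r10, giving D8, J9, H7.
Round 3 fires r11, giving N.
Closure: {A9, B, C, D8, E5, G9, H7, J9, K, L, N, P, Q2, R2, S1, T4, U8, V2, W6} — 19 facts.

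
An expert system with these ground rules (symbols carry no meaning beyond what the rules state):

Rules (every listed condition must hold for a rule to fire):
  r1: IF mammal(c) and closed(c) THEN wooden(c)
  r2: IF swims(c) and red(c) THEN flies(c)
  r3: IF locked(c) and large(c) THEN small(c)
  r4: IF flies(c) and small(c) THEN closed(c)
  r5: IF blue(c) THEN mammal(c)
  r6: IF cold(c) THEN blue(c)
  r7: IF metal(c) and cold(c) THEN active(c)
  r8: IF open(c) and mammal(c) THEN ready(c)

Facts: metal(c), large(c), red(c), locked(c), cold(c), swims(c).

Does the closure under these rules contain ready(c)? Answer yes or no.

Round 1 fires r2, r3, r6, r7, giving flies(c), small(c), blue(c), active(c).
Round 2 fires r4, r5, giving closed(c), mammal(c).
Round 3 fires r1, giving wooden(c).
Fixed point reached. ready(c) is concluded only by r8; r8 needs open(c) (never derived).

no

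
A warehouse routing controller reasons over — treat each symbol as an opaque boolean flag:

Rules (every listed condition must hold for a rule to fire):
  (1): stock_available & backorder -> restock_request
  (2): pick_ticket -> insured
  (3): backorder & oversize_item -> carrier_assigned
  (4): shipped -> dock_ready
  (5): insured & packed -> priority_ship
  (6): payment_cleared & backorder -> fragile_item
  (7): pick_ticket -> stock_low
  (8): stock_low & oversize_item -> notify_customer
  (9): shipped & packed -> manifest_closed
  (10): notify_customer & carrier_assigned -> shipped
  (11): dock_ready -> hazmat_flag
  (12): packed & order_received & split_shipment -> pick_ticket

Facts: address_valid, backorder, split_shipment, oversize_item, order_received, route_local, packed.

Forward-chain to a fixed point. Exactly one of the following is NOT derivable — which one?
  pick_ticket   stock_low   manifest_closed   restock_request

Round 1 fires (3), (12), giving carrier_assigned, pick_ticket.
Round 2 fires (2), (7), giving insured, stock_low.
Round 3 fires (5), (8), giving priority_ship, notify_customer.
Round 4 fires (10), giving shipped.
Round 5 fires (4), (9), giving dock_ready, manifest_closed.
Round 6 fires (11), giving hazmat_flag.
Derived: stock_low (round 2), manifest_closed (round 5), pick_ticket (round 1). restock_request never appears in any round.

restock_request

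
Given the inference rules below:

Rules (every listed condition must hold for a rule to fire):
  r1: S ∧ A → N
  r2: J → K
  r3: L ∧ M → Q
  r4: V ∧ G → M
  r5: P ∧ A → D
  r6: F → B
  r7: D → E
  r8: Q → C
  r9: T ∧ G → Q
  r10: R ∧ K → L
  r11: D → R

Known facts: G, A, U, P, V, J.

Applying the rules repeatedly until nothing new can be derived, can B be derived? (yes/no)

Round 1 fires r2, r4, r5, giving K, M, D.
Round 2 fires r7, r11, giving E, R.
Round 3 fires r10, giving L.
Round 4 fires r3, giving Q.
Round 5 fires r8, giving C.
Fixed point reached. B is concluded only by r6; r6 needs F (never derived).

no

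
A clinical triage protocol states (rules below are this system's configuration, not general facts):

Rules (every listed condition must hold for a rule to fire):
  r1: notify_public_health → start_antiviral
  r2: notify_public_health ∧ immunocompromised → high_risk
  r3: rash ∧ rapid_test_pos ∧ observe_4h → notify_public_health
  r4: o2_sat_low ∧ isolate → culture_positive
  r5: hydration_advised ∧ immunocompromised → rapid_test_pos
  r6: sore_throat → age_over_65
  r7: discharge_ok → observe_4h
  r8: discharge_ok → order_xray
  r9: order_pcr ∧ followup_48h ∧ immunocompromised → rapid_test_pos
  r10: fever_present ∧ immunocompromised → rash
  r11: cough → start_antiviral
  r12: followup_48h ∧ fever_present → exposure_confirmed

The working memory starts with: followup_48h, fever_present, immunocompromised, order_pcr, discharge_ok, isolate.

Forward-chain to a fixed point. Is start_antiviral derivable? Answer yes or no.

[1] r7 [discharge_ok → observe_4h]; r8 [discharge_ok → order_xray]; r9 [order_pcr ∧ followup_48h ∧ immunocompromised → rapid_test_pos]; r10 [fever_present ∧ immunocompromised → rash]; r12 [followup_48h ∧ fever_present → exposure_confirmed]. ⇒ new: observe_4h, order_xray, rapid_test_pos, rash, exposure_confirmed.
[2] r3 [rash ∧ rapid_test_pos ∧ observe_4h → notify_public_health]. ⇒ new: notify_public_health.
[3] r1 [notify_public_health → start_antiviral]; r2 [notify_public_health ∧ immunocompromised → high_risk]. ⇒ new: start_antiviral, high_risk.
start_antiviral appears in round 3, so it is derivable.

yes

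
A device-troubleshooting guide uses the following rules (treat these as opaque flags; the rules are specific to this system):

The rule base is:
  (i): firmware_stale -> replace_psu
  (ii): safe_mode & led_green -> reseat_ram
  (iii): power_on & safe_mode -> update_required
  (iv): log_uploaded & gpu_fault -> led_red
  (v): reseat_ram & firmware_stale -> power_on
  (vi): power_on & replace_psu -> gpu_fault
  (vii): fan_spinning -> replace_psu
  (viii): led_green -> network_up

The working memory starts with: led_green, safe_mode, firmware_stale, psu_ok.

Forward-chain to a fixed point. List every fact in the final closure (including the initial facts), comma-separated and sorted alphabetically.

Round 1 — (i), (ii), (viii), derive replace_psu, reseat_ram, network_up.
Round 2 — (v), derive power_on.
Round 3 — (iii), (vi), derive update_required, gpu_fault.

firmware_stale, gpu_fault, led_green, network_up, power_on, psu_ok, replace_psu, reseat_ram, safe_mode, update_required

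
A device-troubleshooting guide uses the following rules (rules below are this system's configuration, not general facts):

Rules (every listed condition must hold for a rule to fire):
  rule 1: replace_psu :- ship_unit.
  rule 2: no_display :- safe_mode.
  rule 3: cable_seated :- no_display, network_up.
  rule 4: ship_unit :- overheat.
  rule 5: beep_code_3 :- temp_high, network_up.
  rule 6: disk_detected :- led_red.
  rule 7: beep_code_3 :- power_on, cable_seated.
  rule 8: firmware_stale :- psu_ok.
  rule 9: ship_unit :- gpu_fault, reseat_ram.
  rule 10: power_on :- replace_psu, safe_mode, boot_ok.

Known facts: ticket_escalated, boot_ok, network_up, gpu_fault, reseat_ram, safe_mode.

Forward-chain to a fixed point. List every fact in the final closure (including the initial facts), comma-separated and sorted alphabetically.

beep_code_3, boot_ok, cable_seated, gpu_fault, network_up, no_display, power_on, replace_psu, reseat_ram, safe_mode, ship_unit, ticket_escalated

Round 1 fires rule 2, rule 9, giving no_display, ship_unit.
Round 2 fires rule 1, rule 3, giving replace_psu, cable_seated.
Round 3 fires rule 10, giving power_on.
Round 4 fires rule 7, giving beep_code_3.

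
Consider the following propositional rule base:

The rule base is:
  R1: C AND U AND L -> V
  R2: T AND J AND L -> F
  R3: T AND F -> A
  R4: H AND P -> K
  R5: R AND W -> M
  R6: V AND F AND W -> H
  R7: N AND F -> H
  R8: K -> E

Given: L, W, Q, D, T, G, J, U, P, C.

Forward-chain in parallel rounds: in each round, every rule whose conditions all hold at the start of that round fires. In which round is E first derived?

4

Round 1 — R1, R2, derive V, F.
Round 2 — R3, R6, derive A, H.
Round 3 — R4, derive K.
Round 4 — R8, derive E.
E first appears in round 4.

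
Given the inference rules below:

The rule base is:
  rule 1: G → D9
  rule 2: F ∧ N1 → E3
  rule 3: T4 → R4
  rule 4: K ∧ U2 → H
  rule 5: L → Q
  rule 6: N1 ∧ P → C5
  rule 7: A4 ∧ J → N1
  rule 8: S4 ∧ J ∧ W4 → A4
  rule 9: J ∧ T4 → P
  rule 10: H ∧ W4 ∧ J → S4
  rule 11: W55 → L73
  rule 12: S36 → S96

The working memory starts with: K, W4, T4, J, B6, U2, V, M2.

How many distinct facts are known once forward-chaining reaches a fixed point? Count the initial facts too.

15

Round 1: rule 3 [T4 → R4]; rule 4 [K ∧ U2 → H]; rule 9 [J ∧ T4 → P]. Adds R4, H, P.
Round 2: rule 10 [H ∧ W4 ∧ J → S4]. Adds S4.
Round 3: rule 8 [S4 ∧ J ∧ W4 → A4]. Adds A4.
Round 4: rule 7 [A4 ∧ J → N1]. Adds N1.
Round 5: rule 6 [N1 ∧ P → C5]. Adds C5.
Closure: {A4, B6, C5, H, J, K, M2, N1, P, R4, S4, T4, U2, V, W4} — 15 facts.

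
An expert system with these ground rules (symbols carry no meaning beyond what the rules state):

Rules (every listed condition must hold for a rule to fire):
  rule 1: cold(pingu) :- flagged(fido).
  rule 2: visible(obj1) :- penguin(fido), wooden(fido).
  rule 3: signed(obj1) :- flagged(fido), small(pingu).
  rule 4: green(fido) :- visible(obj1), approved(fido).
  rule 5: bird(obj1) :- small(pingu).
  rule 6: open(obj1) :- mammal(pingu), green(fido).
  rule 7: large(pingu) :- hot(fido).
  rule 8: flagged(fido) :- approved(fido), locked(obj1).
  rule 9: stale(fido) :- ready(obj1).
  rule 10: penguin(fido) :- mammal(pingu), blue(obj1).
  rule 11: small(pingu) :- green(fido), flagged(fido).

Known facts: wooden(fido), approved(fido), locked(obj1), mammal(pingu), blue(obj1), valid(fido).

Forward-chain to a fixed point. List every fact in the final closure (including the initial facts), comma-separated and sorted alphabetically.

Round 1: rule 8 [flagged(fido) :- approved(fido), locked(obj1).]; rule 10 [penguin(fido) :- mammal(pingu), blue(obj1).]. New: flagged(fido), penguin(fido).
Round 2: rule 1 [cold(pingu) :- flagged(fido).]; rule 2 [visible(obj1) :- penguin(fido), wooden(fido).]. New: cold(pingu), visible(obj1).
Round 3: rule 4 [green(fido) :- visible(obj1), approved(fido).]. New: green(fido).
Round 4: rule 6 [open(obj1) :- mammal(pingu), green(fido).]; rule 11 [small(pingu) :- green(fido), flagged(fido).]. New: open(obj1), small(pingu).
Round 5: rule 3 [signed(obj1) :- flagged(fido), small(pingu).]; rule 5 [bird(obj1) :- small(pingu).]. New: signed(obj1), bird(obj1).

approved(fido), bird(obj1), blue(obj1), cold(pingu), flagged(fido), green(fido), locked(obj1), mammal(pingu), open(obj1), penguin(fido), signed(obj1), small(pingu), valid(fido), visible(obj1), wooden(fido)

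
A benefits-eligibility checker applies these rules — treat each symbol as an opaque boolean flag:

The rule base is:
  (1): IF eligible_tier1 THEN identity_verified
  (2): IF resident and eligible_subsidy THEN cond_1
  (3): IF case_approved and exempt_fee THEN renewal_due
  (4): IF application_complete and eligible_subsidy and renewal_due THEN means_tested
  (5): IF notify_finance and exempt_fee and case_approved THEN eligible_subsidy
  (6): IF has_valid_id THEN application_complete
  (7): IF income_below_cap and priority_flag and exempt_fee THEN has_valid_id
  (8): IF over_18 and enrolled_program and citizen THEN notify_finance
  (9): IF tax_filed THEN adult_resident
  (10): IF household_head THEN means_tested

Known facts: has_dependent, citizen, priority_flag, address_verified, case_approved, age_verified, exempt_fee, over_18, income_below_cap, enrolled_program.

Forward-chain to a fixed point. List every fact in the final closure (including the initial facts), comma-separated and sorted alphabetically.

Round 1: (3) [IF case_approved and exempt_fee THEN renewal_due]; (7) [IF income_below_cap and priority_flag and exempt_fee THEN has_valid_id]; (8) [IF over_18 and enrolled_program and citizen THEN notify_finance]. Adds renewal_due, has_valid_id, notify_finance.
Round 2: (5) [IF notify_finance and exempt_fee and case_approved THEN eligible_subsidy]; (6) [IF has_valid_id THEN application_complete]. Adds eligible_subsidy, application_complete.
Round 3: (4) [IF application_complete and eligible_subsidy and renewal_due THEN means_tested]. Adds means_tested.

address_verified, age_verified, application_complete, case_approved, citizen, eligible_subsidy, enrolled_program, exempt_fee, has_dependent, has_valid_id, income_below_cap, means_tested, notify_finance, over_18, priority_flag, renewal_due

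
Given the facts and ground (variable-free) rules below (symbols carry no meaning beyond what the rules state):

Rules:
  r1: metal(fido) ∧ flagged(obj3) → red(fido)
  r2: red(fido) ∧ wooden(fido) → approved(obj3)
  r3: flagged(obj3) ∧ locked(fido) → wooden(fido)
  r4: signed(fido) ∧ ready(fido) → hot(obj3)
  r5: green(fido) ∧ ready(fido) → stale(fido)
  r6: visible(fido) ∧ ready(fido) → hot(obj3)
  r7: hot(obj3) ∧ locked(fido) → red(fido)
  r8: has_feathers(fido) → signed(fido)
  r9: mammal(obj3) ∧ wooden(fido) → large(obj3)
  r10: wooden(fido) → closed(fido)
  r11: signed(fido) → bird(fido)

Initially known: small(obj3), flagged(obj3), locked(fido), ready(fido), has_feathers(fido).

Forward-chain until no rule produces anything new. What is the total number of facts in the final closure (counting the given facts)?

12

[1] r3 [flagged(obj3) ∧ locked(fido) → wooden(fido)]; r8 [has_feathers(fido) → signed(fido)]. ⇒ new: wooden(fido), signed(fido).
[2] r4 [signed(fido) ∧ ready(fido) → hot(obj3)]; r10 [wooden(fido) → closed(fido)]; r11 [signed(fido) → bird(fido)]. ⇒ new: hot(obj3), closed(fido), bird(fido).
[3] r7 [hot(obj3) ∧ locked(fido) → red(fido)]. ⇒ new: red(fido).
[4] r2 [red(fido) ∧ wooden(fido) → approved(obj3)]. ⇒ new: approved(obj3).
Closure: {approved(obj3), bird(fido), closed(fido), flagged(obj3), has_feathers(fido), hot(obj3), locked(fido), ready(fido), red(fido), signed(fido), small(obj3), wooden(fido)} — 12 facts.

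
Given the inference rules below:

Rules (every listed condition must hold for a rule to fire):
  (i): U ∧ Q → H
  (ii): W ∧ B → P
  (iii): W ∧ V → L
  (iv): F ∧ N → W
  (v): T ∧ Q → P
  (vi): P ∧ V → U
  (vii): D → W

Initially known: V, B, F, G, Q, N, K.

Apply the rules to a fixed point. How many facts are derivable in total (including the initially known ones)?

Round 1 — (iv), derive W.
Round 2 — (ii), (iii), derive P, L.
Round 3 — (vi), derive U.
Round 4 — (i), derive H.
Closure: {B, F, G, H, K, L, N, P, Q, U, V, W} — 12 facts.

12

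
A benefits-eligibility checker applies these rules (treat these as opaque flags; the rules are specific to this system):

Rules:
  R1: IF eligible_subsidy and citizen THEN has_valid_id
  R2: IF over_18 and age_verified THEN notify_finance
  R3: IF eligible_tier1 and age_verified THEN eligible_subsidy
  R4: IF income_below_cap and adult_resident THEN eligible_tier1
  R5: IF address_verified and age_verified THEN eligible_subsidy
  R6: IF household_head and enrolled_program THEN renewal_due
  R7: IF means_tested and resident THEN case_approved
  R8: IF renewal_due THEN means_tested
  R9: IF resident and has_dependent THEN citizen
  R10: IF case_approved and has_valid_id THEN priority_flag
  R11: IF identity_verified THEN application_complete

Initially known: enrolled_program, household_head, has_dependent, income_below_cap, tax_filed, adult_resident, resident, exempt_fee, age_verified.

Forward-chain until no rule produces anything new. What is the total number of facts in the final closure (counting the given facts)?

Round 1 — R4, R6, R9, derive eligible_tier1, renewal_due, citizen.
Round 2 — R3, R8, derive eligible_subsidy, means_tested.
Round 3 — R1, R7, derive has_valid_id, case_approved.
Round 4 — R10, derive priority_flag.
Closure: {adult_resident, age_verified, case_approved, citizen, eligible_subsidy, eligible_tier1, enrolled_program, exempt_fee, has_dependent, has_valid_id, household_head, income_below_cap, means_tested, priority_flag, renewal_due, resident, tax_filed} — 17 facts.

17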